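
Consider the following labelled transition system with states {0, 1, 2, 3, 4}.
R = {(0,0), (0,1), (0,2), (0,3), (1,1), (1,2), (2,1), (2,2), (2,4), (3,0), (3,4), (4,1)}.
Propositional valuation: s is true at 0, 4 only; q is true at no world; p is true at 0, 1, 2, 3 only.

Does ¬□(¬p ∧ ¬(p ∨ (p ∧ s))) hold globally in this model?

Let φ = ¬□(¬p ∧ ¬(p ∨ (p ∧ s))). Evaluate φ at each world:
  0 (successors {0, 1, 2, 3}): φ is true.
  1 (successors {1, 2}): φ is true.
  2 (successors {1, 2, 4}): φ is true.
  3 (successors {0, 4}): φ is true.
  4 (successors {1}): φ is true.
For instance, at 4:
  At 4: □(¬p ∧ ¬(p ∨ (p ∧ s))) is false, so ¬□(¬p ∧ ¬(p ∨ (p ∧ s))) is true.
    At 4: □(¬p ∧ ¬(p ∨ (p ∧ s))) requires ¬p ∧ ¬(p ∨ (p ∧ s)) at every successor {1}.
      ¬p ∧ ¬(p ∨ (p ∧ s)) fails at 1, so □(¬p ∧ ¬(p ∨ (p ∧ s))) is false at 4.

Yes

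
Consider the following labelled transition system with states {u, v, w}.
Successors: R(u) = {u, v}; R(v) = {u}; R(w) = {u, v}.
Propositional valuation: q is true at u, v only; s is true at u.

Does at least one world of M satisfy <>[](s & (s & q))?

Recall that []ψ holds at a world iff ψ holds at every accessible world, and <>ψ holds iff ψ holds at some accessible world.
Let φ = <>[](s & (s & q)). Evaluate φ at each world:
  u (successors {u, v}): φ is true.
  v (successors {u}): φ is false.
  w (successors {u, v}): φ is true.
Detail at u (witness):
  At u: <>[](s & (s & q)) requires [](s & (s & q)) at some successor in {u, v}.
    [](s & (s & q)) holds at v, so <>[](s & (s & q)) is true at u.
      At v: [](s & (s & q)) requires s & (s & q) at every successor {u}.
        At u: s & (s & q) is true.
      So [](s & (s & q)) is true at v.

Yes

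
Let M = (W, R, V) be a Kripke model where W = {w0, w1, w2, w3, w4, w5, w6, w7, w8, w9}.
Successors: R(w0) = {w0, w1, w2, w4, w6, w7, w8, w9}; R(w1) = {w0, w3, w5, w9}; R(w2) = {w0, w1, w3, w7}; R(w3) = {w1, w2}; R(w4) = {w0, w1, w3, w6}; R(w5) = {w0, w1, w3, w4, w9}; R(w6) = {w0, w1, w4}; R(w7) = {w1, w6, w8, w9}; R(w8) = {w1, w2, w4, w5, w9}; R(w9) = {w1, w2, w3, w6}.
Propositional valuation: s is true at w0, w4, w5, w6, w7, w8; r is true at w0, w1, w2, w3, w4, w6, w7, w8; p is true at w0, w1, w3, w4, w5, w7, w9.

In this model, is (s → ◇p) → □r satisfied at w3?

At w3: s → ◇p is true, □r is true, so (s → ◇p) → □r is true.
  At w3: s is false, ◇p is true, so s → ◇p is true.
    At w3: ◇p requires p at some successor in {w1, w2}.
      p holds at w1, so ◇p is true at w3.
  At w3: □r requires r at every successor {w1, w2}.
    At w1: r is true.
    At w2: r is true.
  So □r is true at w3.

Yes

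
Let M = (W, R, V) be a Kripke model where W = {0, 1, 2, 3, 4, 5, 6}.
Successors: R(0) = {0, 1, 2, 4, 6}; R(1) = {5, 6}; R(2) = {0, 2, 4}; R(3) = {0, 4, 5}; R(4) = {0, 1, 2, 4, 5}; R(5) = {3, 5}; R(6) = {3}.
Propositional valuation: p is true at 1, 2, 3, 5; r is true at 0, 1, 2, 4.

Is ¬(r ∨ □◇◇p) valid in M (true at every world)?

No

Let φ = ¬(r ∨ □◇◇p). Evaluate φ at each world:
  0 (successors {0, 1, 2, 4, 6}): φ is false.
  1 (successors {5, 6}): φ is false.
  2 (successors {0, 2, 4}): φ is false.
  3 (successors {0, 4, 5}): φ is false.
  4 (successors {0, 1, 2, 4, 5}): φ is false.
  5 (successors {3, 5}): φ is false.
  6 (successors {3}): φ is false.
Detail at 0 (counterexample):
  At 0: r ∨ □◇◇p is true, so ¬(r ∨ □◇◇p) is false.
    At 0: r is true, □◇◇p is true, so r ∨ □◇◇p is true.
      At 0: □◇◇p requires ◇◇p at every successor {0, 1, 2, 4, 6}.
        At 0: ◇◇p is true.
        At 1: ◇◇p is true.
        At 2: ◇◇p is true.
        At 4: ◇◇p is true.
        At 6: ◇◇p is true.
      So □◇◇p is true at 0.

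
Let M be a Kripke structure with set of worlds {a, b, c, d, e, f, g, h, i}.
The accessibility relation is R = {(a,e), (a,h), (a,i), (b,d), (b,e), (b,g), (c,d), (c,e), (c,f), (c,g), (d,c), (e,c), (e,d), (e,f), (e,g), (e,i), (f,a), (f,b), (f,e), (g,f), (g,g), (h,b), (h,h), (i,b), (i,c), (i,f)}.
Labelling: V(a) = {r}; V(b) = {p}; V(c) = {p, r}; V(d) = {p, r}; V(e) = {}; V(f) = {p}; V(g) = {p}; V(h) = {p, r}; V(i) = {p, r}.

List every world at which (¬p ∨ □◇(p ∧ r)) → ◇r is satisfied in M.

a, b, c, d, e, f, g, h, i

Let φ = (¬p ∨ □◇(p ∧ r)) → ◇r. Evaluate φ at each world:
  a (successors {e, h, i}): φ is true.
  b (successors {d, e, g}): φ is true.
  c (successors {d, e, f, g}): φ is true.
  d (successors {c}): φ is true.
  e (successors {c, d, f, g, i}): φ is true.
  f (successors {a, b, e}): φ is true.
  g (successors {f, g}): φ is true.
  h (successors {b, h}): φ is true.
  i (successors {b, c, f}): φ is true.
For instance, at e:
  At e: ¬p ∨ □◇(p ∧ r) is true, ◇r is true, so (¬p ∨ □◇(p ∧ r)) → ◇r is true.
    At e: ¬p is true, □◇(p ∧ r) is false, so ¬p ∨ □◇(p ∧ r) is true.
      At e: □◇(p ∧ r) requires ◇(p ∧ r) at every successor {c, d, f, g, i}.
        ◇(p ∧ r) fails at f, so □◇(p ∧ r) is false at e.
    At e: ◇r requires r at some successor in {c, d, f, g, i}.
      r holds at c, so ◇r is true at e.
Satisfying worlds: {a, b, c, d, e, f, g, h, i}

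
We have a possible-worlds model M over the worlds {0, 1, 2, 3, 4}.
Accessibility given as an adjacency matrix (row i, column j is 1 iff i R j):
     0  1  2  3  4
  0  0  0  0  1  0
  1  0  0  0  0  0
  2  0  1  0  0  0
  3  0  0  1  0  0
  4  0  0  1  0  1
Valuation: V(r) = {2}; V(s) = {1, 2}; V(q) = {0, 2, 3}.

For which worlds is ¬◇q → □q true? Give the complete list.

0, 1, 3, 4

Let φ = ¬◇q → □q. Evaluate φ at each world:
  0 (successors {3}): φ is true.
  1 (successors ∅): φ is true.
  2 (successors {1}): φ is false.
  3 (successors {2}): φ is true.
  4 (successors {2, 4}): φ is true.
For instance, at 2:
  At 2: ¬◇q is true, □q is false, so ¬◇q → □q is false.
    At 2: ◇q is false, so ¬◇q is true.
      At 2: ◇q requires q at some successor in {1}.
        At 1: q is false.
      So ◇q is false at 2.
    At 2: □q requires q at every successor {1}.
      q fails at 1, so □q is false at 2.
Satisfying worlds: {0, 1, 3, 4}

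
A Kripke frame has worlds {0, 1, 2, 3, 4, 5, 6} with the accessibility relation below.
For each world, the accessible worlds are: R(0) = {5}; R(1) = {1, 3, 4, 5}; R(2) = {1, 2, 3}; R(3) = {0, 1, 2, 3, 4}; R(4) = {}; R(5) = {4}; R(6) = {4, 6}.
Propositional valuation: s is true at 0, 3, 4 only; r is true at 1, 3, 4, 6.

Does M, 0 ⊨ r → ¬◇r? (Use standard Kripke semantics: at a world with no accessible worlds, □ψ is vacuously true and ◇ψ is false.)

At 0: r is false, ¬◇r is true, so r → ¬◇r is true.
  At 0: ◇r is false, so ¬◇r is true.
    At 0: ◇r requires r at some successor in {5}.
      At 5: r is false.
    So ◇r is false at 0.

Yes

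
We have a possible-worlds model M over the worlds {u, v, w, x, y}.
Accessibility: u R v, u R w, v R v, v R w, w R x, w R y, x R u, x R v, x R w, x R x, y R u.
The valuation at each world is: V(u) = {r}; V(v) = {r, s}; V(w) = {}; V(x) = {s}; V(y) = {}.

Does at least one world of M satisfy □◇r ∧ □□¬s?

No

Let φ = □◇r ∧ □□¬s. Evaluate φ at each world:
  u (successors {v, w}): φ is false.
  v (successors {v, w}): φ is false.
  w (successors {x, y}): φ is false.
  x (successors {u, v, w, x}): φ is false.
  y (successors {u}): φ is false.
For instance, at v:
  At v: □◇r is false, □□¬s is false, so □◇r ∧ □□¬s is false.
    At v: □◇r requires ◇r at every successor {v, w}.
      ◇r fails at w, so □◇r is false at v.
    At v: □□¬s requires □¬s at every successor {v, w}.
      □¬s fails at v, so □□¬s is false at v.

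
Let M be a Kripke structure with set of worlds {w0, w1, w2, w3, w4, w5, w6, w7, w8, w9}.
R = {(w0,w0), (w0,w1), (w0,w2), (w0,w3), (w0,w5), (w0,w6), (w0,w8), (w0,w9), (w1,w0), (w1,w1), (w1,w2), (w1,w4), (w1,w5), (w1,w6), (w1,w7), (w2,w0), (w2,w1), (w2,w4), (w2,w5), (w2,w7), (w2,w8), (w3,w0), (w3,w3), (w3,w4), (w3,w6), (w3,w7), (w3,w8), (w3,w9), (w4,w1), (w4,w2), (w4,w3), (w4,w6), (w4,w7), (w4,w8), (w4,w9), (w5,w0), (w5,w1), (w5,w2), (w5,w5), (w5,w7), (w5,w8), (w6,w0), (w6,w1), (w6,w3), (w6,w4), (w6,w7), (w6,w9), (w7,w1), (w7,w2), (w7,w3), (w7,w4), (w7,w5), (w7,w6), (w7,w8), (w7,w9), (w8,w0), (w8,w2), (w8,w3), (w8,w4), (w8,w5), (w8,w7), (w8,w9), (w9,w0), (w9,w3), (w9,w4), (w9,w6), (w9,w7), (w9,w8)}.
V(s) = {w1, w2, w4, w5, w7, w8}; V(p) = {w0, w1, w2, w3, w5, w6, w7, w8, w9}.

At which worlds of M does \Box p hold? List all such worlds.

Let φ = \Box p. Evaluate φ at each world:
  w0 (successors {w0, w1, w2, w3, w5, w6, w8, w9}): φ is true.
  w1 (successors {w0, w1, w2, w4, w5, w6, w7}): φ is false.
  w2 (successors {w0, w1, w4, w5, w7, w8}): φ is false.
  w3 (successors {w0, w3, w4, w6, w7, w8, w9}): φ is false.
  w4 (successors {w1, w2, w3, w6, w7, w8, w9}): φ is true.
  w5 (successors {w0, w1, w2, w5, w7, w8}): φ is true.
  w6 (successors {w0, w1, w3, w4, w7, w9}): φ is false.
  w7 (successors {w1, w2, w3, w4, w5, w6, w8, w9}): φ is false.
  w8 (successors {w0, w2, w3, w4, w5, w7, w9}): φ is false.
  w9 (successors {w0, w3, w4, w6, w7, w8}): φ is false.
For instance, at w2:
  At w2: \Box p requires p at every successor {w0, w1, w4, w5, w7, w8}.
    p fails at w4, so \Box p is false at w2.
Satisfying worlds: {w0, w4, w5}

w0, w4, w5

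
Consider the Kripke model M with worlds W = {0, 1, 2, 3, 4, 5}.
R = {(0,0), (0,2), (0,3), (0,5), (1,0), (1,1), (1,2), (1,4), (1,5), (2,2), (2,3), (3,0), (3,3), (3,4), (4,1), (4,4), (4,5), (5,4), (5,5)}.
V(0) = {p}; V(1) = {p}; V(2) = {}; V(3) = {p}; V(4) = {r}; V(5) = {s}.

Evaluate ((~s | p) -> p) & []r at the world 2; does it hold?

At 2: (~s | p) -> p is false, []r is false, so ((~s | p) -> p) & []r is false.
  At 2: []r requires r at every successor {2, 3}.
    r fails at 2, so []r is false at 2.

No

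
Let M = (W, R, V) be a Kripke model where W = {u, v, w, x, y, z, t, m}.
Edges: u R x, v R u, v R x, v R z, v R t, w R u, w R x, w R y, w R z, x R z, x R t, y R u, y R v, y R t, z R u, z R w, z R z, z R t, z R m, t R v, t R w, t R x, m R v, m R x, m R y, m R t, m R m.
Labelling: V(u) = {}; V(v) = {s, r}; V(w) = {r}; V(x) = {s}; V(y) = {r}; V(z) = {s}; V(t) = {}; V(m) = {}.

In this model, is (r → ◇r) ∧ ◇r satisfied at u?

No

Recall that ◇ψ holds at a world iff ψ holds at some accessible world.
At u: r → ◇r is true, ◇r is false, so (r → ◇r) ∧ ◇r is false.
  At u: r is false, ◇r is false, so r → ◇r is true.
    At u: ◇r requires r at some successor in {x}.
      At x: r is false.
    So ◇r is false at u.
  At u: ◇r requires r at some successor in {x}.
    At x: r is false.
  So ◇r is false at u.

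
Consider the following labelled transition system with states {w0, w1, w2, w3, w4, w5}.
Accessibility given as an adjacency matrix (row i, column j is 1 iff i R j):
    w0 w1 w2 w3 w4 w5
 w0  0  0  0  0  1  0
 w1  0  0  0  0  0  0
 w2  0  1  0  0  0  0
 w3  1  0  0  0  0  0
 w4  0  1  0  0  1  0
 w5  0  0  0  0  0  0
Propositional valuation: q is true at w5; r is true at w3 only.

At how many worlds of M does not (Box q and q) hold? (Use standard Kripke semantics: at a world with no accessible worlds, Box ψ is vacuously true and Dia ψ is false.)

Let φ = not (Box q and q). Evaluate φ at each world:
  w0 (successors {w4}): φ is true.
  w1 (successors ∅): φ is true.
  w2 (successors {w1}): φ is true.
  w3 (successors {w0}): φ is true.
  w4 (successors {w1, w4}): φ is true.
  w5 (successors ∅): φ is false.
For instance, at w0:
  At w0: Box q and q is false, so not (Box q and q) is true.
    At w0: Box q is false, q is false, so Box q and q is false.
      At w0: Box q requires q at every successor {w4}.
        q fails at w4, so Box q is false at w0.
Satisfying worlds: {w0, w1, w2, w3, w4}

5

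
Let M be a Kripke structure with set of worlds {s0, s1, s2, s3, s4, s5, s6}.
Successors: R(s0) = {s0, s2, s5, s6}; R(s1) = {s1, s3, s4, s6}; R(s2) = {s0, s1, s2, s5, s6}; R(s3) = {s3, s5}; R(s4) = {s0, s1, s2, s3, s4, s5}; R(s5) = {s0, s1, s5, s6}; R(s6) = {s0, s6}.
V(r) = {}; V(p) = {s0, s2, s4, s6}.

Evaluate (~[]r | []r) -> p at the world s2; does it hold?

Recall that []ψ holds at a world iff ψ holds at every accessible world, and <>ψ holds iff ψ holds at some accessible world.
At s2: ~[]r | []r is true, p is true, so (~[]r | []r) -> p is true.
  At s2: ~[]r is true, []r is false, so ~[]r | []r is true.
    At s2: []r is false, so ~[]r is true.
      At s2: []r requires r at every successor {s0, s1, s2, s5, s6}.
        r fails at s0, so []r is false at s2.
    At s2: []r requires r at every successor {s0, s1, s2, s5, s6}.
      r fails at s0, so []r is false at s2.

Yes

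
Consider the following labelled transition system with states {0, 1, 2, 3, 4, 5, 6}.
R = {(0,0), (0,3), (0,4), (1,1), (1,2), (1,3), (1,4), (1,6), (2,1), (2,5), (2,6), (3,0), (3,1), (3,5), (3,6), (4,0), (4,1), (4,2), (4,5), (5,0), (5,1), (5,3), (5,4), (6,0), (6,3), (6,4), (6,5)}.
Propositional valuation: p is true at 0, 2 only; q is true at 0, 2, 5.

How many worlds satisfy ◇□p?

0

Recall that □ψ holds at a world iff ψ holds at every accessible world, and ◇ψ holds iff ψ holds at some accessible world.
Let φ = ◇□p. Evaluate φ at each world:
  0 (successors {0, 3, 4}): φ is false.
  1 (successors {1, 2, 3, 4, 6}): φ is false.
  2 (successors {1, 5, 6}): φ is false.
  3 (successors {0, 1, 5, 6}): φ is false.
  4 (successors {0, 1, 2, 5}): φ is false.
  5 (successors {0, 1, 3, 4}): φ is false.
  6 (successors {0, 3, 4, 5}): φ is false.
For instance, at 3:
  At 3: ◇□p requires □p at some successor in {0, 1, 5, 6}.
    At 0: □p is false.
    At 1: □p is false.
    At 5: □p is false.
    At 6: □p is false.
  So ◇□p is false at 3.
Satisfying worlds: none.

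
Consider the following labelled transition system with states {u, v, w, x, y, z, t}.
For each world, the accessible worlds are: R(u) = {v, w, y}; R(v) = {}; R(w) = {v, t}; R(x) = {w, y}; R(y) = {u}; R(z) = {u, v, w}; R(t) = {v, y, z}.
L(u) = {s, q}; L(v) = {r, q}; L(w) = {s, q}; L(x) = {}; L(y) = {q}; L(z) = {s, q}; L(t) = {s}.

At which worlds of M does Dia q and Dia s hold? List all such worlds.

Let φ = Dia q and Dia s. Evaluate φ at each world:
  u (successors {v, w, y}): φ is true.
  v (successors ∅): φ is false.
  w (successors {v, t}): φ is true.
  x (successors {w, y}): φ is true.
  y (successors {u}): φ is true.
  z (successors {u, v, w}): φ is true.
  t (successors {v, y, z}): φ is true.
For instance, at t:
  At t: Dia q is true, Dia s is true, so Dia q and Dia s is true.
    At t: Dia q requires q at some successor in {v, y, z}.
      q holds at v, so Dia q is true at t.
    At t: Dia s requires s at some successor in {v, y, z}.
      s holds at z, so Dia s is true at t.
Satisfying worlds: {u, w, x, y, z, t}

u, w, x, y, z, t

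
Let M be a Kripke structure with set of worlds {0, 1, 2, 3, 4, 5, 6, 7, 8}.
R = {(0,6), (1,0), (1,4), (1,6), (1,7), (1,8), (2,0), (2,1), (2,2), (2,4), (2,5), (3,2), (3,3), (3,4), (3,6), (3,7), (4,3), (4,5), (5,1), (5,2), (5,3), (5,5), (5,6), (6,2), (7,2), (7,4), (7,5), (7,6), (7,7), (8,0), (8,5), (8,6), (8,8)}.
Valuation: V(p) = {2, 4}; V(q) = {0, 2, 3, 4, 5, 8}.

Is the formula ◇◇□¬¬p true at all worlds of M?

No

Recall that □ψ holds at a world iff ψ holds at every accessible world, and ◇ψ holds iff ψ holds at some accessible world.
Let φ = ◇◇□¬¬p. Evaluate φ at each world:
  0 (successors {6}): φ is false.
  1 (successors {0, 4, 6, 7, 8}): φ is true.
  2 (successors {0, 1, 2, 4, 5}): φ is true.
  3 (successors {2, 3, 4, 6, 7}): φ is true.
  4 (successors {3, 5}): φ is true.
  5 (successors {1, 2, 3, 5, 6}): φ is true.
  6 (successors {2}): φ is false.
  7 (successors {2, 4, 5, 6, 7}): φ is true.
  8 (successors {0, 5, 6, 8}): φ is true.
Detail at 0 (counterexample):
  At 0: ◇◇□¬¬p requires ◇□¬¬p at some successor in {6}.
    At 6: ◇□¬¬p is false.
  So ◇◇□¬¬p is false at 0.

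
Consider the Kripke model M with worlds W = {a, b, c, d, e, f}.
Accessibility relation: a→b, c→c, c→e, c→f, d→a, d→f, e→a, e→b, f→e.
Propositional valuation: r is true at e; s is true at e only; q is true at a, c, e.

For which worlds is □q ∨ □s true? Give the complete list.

b, f

Let φ = □q ∨ □s. Evaluate φ at each world:
  a (successors {b}): φ is false.
  b (successors ∅): φ is true.
  c (successors {c, e, f}): φ is false.
  d (successors {a, f}): φ is false.
  e (successors {a, b}): φ is false.
  f (successors {e}): φ is true.
For instance, at c:
  At c: □q is false, □s is false, so □q ∨ □s is false.
    At c: □q requires q at every successor {c, e, f}.
      q fails at f, so □q is false at c.
    At c: □s requires s at every successor {c, e, f}.
      s fails at c, so □s is false at c.
Satisfying worlds: {b, f}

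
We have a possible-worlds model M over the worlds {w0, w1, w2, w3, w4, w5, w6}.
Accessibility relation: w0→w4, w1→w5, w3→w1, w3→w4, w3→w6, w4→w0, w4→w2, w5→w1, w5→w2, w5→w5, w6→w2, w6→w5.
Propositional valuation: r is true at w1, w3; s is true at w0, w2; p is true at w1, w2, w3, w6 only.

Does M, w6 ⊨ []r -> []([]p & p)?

At w6: []r is false, []([]p & p) is false, so []r -> []([]p & p) is true.
  At w6: []r requires r at every successor {w2, w5}.
    r fails at w2, so []r is false at w6.
  At w6: []([]p & p) requires []p & p at every successor {w2, w5}.
    []p & p fails at w5, so []([]p & p) is false at w6.
      At w5: []p is false, p is false, so []p & p is false.

Yes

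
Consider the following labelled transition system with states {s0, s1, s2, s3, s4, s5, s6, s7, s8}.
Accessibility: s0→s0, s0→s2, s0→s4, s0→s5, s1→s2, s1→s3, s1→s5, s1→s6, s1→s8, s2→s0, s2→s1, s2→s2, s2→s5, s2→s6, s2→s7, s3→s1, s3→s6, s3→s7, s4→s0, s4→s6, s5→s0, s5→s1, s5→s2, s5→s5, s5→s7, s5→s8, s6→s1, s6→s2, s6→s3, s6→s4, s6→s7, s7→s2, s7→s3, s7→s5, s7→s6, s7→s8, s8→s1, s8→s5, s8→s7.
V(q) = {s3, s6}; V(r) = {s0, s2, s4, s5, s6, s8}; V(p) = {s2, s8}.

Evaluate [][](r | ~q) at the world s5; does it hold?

Recall that []ψ holds at a world iff ψ holds at every accessible world, and <>ψ holds iff ψ holds at some accessible world.
At s5: [][](r | ~q) requires [](r | ~q) at every successor {s0, s1, s2, s5, s7, s8}.
  [](r | ~q) fails at s1, so [][](r | ~q) is false at s5.
    At s1: [](r | ~q) requires r | ~q at every successor {s2, s3, s5, s6, s8}.
      r | ~q fails at s3, so [](r | ~q) is false at s1.

No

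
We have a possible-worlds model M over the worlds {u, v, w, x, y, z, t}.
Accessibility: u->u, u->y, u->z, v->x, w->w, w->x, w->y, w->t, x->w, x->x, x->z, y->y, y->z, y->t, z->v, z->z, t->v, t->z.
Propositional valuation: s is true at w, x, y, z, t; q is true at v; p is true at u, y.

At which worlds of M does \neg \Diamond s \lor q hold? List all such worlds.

Let φ = \neg \Diamond s \lor q. Evaluate φ at each world:
  u (successors {u, y, z}): φ is false.
  v (successors {x}): φ is true.
  w (successors {w, x, y, t}): φ is false.
  x (successors {w, x, z}): φ is false.
  y (successors {y, z, t}): φ is false.
  z (successors {v, z}): φ is false.
  t (successors {v, z}): φ is false.
For instance, at w:
  At w: \neg \Diamond s is false, q is false, so \neg \Diamond s \lor q is false.
    At w: \Diamond s is true, so \neg \Diamond s is false.
      At w: \Diamond s requires s at some successor in {w, x, y, t}.
        s holds at w, so \Diamond s is true at w.
Satisfying worlds: {v}

v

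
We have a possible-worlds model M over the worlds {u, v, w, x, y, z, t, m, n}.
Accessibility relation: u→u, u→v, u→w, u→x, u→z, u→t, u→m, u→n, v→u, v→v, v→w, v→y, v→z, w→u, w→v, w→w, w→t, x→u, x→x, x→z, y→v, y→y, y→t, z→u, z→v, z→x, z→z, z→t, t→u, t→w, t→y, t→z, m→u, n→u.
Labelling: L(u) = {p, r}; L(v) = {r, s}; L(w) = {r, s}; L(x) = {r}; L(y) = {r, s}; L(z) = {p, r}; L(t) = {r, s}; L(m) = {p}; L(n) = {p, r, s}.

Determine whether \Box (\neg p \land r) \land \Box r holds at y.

At y: \Box (\neg p \land r) is true, \Box r is true, so \Box (\neg p \land r) \land \Box r is true.
  At y: \Box (\neg p \land r) requires \neg p \land r at every successor {v, y, t}.
    At v: \neg p \land r is true.
    At y: \neg p \land r is true.
    At t: \neg p \land r is true.
  So \Box (\neg p \land r) is true at y.
  At y: \Box r requires r at every successor {v, y, t}.
    At v: r is true.
    At y: r is true.
    At t: r is true.
  So \Box r is true at y.

Yes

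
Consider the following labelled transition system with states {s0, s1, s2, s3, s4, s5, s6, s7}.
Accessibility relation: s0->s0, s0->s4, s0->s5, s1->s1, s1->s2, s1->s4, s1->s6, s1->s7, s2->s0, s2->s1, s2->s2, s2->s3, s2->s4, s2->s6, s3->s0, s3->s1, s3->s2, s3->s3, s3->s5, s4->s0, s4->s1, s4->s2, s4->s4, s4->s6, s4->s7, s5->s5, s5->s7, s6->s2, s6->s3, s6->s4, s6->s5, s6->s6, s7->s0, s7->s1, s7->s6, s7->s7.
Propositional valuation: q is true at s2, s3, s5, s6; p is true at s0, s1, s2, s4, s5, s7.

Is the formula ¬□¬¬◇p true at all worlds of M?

No

Let φ = ¬□¬¬◇p. Evaluate φ at each world:
  s0 (successors {s0, s4, s5}): φ is false.
  s1 (successors {s1, s2, s4, s6, s7}): φ is false.
  s2 (successors {s0, s1, s2, s3, s4, s6}): φ is false.
  s3 (successors {s0, s1, s2, s3, s5}): φ is false.
  s4 (successors {s0, s1, s2, s4, s6, s7}): φ is false.
  s5 (successors {s5, s7}): φ is false.
  s6 (successors {s2, s3, s4, s5, s6}): φ is false.
  s7 (successors {s0, s1, s6, s7}): φ is false.
Detail at s0 (counterexample):
  At s0: □¬¬◇p is true, so ¬□¬¬◇p is false.
    At s0: □¬¬◇p requires ¬¬◇p at every successor {s0, s4, s5}.
      At s0: ¬¬◇p is true.
      At s4: ¬¬◇p is true.
      At s5: ¬¬◇p is true.
    So □¬¬◇p is true at s0.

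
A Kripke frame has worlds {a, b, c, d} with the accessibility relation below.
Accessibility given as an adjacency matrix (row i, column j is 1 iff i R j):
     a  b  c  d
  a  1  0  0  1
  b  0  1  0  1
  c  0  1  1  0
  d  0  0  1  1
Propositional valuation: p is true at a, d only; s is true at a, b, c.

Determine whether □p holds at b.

No

Recall that □ψ holds at a world iff ψ holds at every accessible world, and ◇ψ holds iff ψ holds at some accessible world.
At b: □p requires p at every successor {b, d}.
  p fails at b, so □p is false at b.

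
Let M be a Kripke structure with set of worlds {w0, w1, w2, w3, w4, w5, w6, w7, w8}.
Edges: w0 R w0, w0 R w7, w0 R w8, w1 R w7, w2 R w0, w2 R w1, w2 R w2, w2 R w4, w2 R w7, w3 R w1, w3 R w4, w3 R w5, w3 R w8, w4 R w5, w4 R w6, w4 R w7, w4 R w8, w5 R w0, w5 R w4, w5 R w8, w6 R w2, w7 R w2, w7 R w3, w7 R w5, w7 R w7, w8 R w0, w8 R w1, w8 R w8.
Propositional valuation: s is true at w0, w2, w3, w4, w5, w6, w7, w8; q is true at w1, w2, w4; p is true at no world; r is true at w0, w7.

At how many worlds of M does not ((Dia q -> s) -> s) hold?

Let φ = not ((Dia q -> s) -> s). Evaluate φ at each world:
  w0 (successors {w0, w7, w8}): φ is false.
  w1 (successors {w7}): φ is true.
  w2 (successors {w0, w1, w2, w4, w7}): φ is false.
  w3 (successors {w1, w4, w5, w8}): φ is false.
  w4 (successors {w5, w6, w7, w8}): φ is false.
  w5 (successors {w0, w4, w8}): φ is false.
  w6 (successors {w2}): φ is false.
  w7 (successors {w2, w3, w5, w7}): φ is false.
  w8 (successors {w0, w1, w8}): φ is false.
For instance, at w4:
  At w4: (Dia q -> s) -> s is true, so not ((Dia q -> s) -> s) is false.
    At w4: Dia q -> s is true, s is true, so (Dia q -> s) -> s is true.
      At w4: Dia q is false, s is true, so Dia q -> s is true.
Satisfying worlds: {w1}

1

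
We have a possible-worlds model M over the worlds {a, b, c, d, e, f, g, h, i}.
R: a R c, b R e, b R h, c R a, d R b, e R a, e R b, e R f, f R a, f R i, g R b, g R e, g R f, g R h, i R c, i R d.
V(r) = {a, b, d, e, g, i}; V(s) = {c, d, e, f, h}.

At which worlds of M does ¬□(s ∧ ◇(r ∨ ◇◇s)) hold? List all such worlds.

b, c, d, e, f, g

Let φ = ¬□(s ∧ ◇(r ∨ ◇◇s)). Evaluate φ at each world:
  a (successors {c}): φ is false.
  b (successors {e, h}): φ is true.
  c (successors {a}): φ is true.
  d (successors {b}): φ is true.
  e (successors {a, b, f}): φ is true.
  f (successors {a, i}): φ is true.
  g (successors {b, e, f, h}): φ is true.
  h (successors ∅): φ is false.
  i (successors {c, d}): φ is false.
For instance, at d:
  At d: □(s ∧ ◇(r ∨ ◇◇s)) is false, so ¬□(s ∧ ◇(r ∨ ◇◇s)) is true.
    At d: □(s ∧ ◇(r ∨ ◇◇s)) requires s ∧ ◇(r ∨ ◇◇s) at every successor {b}.
      s ∧ ◇(r ∨ ◇◇s) fails at b, so □(s ∧ ◇(r ∨ ◇◇s)) is false at d.
Satisfying worlds: {b, c, d, e, f, g}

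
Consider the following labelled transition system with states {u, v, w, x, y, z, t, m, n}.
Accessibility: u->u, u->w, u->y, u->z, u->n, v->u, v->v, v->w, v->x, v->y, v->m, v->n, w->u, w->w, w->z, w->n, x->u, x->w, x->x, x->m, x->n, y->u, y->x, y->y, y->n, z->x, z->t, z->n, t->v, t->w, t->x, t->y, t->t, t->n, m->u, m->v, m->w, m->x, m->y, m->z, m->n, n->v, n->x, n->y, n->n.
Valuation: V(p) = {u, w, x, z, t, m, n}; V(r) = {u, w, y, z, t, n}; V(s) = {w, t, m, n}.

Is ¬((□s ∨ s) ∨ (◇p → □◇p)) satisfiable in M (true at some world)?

Let φ = ¬((□s ∨ s) ∨ (◇p → □◇p)). Evaluate φ at each world:
  u (successors {u, w, y, z, n}): φ is false.
  v (successors {u, v, w, x, y, m, n}): φ is false.
  w (successors {u, w, z, n}): φ is false.
  x (successors {u, w, x, m, n}): φ is false.
  y (successors {u, x, y, n}): φ is false.
  z (successors {x, t, n}): φ is false.
  t (successors {v, w, x, y, t, n}): φ is false.
  m (successors {u, v, w, x, y, z, n}): φ is false.
  n (successors {v, x, y, n}): φ is false.
For instance, at z:
  At z: (□s ∨ s) ∨ (◇p → □◇p) is true, so ¬((□s ∨ s) ∨ (◇p → □◇p)) is false.
    At z: □s ∨ s is false, ◇p → □◇p is true, so (□s ∨ s) ∨ (◇p → □◇p) is true.
      At z: □s is false, s is false, so □s ∨ s is false.
      At z: ◇p is true, □◇p is true, so ◇p → □◇p is true.

No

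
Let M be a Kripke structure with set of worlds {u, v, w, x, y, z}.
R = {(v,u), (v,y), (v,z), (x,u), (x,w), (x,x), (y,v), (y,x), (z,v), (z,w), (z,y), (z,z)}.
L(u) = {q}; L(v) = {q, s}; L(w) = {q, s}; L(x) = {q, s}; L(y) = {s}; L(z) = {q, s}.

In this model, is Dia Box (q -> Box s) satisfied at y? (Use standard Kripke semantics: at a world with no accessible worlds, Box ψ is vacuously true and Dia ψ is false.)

At y: Dia Box (q -> Box s) requires Box (q -> Box s) at some successor in {v, x}.
  Box (q -> Box s) holds at v, so Dia Box (q -> Box s) is true at y.
    At v: Box (q -> Box s) requires q -> Box s at every successor {u, y, z}.
      At u: q -> Box s is true.
      At y: q -> Box s is true.
      At z: q -> Box s is true.
    So Box (q -> Box s) is true at v.

Yes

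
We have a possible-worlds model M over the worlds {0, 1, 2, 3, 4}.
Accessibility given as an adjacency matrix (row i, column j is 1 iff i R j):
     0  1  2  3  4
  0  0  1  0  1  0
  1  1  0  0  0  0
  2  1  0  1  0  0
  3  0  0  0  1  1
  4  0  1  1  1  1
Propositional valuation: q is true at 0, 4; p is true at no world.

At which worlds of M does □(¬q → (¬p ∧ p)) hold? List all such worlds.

Let φ = □(¬q → (¬p ∧ p)). Evaluate φ at each world:
  0 (successors {1, 3}): φ is false.
  1 (successors {0}): φ is true.
  2 (successors {0, 2}): φ is false.
  3 (successors {3, 4}): φ is false.
  4 (successors {1, 2, 3, 4}): φ is false.
For instance, at 3:
  At 3: □(¬q → (¬p ∧ p)) requires ¬q → (¬p ∧ p) at every successor {3, 4}.
    ¬q → (¬p ∧ p) fails at 3, so □(¬q → (¬p ∧ p)) is false at 3.
Satisfying worlds: {1}

1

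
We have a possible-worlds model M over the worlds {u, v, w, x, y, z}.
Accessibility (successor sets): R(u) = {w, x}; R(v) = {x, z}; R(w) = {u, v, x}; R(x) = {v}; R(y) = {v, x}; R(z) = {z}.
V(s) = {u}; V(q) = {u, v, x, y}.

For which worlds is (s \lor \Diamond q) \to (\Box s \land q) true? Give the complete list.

z

Let φ = (s \lor \Diamond q) \to (\Box s \land q). Evaluate φ at each world:
  u (successors {w, x}): φ is false.
  v (successors {x, z}): φ is false.
  w (successors {u, v, x}): φ is false.
  x (successors {v}): φ is false.
  y (successors {v, x}): φ is false.
  z (successors {z}): φ is true.
For instance, at z:
  At z: s \lor \Diamond q is false, \Box s \land q is false, so (s \lor \Diamond q) \to (\Box s \land q) is true.
    At z: s is false, \Diamond q is false, so s \lor \Diamond q is false.
      At z: \Diamond q requires q at some successor in {z}.
        At z: q is false.
      So \Diamond q is false at z.
    At z: \Box s is false, q is false, so \Box s \land q is false.
      At z: \Box s requires s at every successor {z}.
        s fails at z, so \Box s is false at z.
Satisfying worlds: {z}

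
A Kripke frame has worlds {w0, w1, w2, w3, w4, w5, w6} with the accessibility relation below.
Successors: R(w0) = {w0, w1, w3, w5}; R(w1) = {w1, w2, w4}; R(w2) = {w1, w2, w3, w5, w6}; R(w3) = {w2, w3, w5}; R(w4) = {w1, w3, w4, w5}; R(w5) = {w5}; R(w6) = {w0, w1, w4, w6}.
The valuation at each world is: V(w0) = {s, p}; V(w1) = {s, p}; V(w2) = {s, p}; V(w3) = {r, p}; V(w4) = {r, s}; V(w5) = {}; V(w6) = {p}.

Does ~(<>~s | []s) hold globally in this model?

Recall that []ψ holds at a world iff ψ holds at every accessible world, and <>ψ holds iff ψ holds at some accessible world.
Let φ = ~(<>~s | []s). Evaluate φ at each world:
  w0 (successors {w0, w1, w3, w5}): φ is false.
  w1 (successors {w1, w2, w4}): φ is false.
  w2 (successors {w1, w2, w3, w5, w6}): φ is false.
  w3 (successors {w2, w3, w5}): φ is false.
  w4 (successors {w1, w3, w4, w5}): φ is false.
  w5 (successors {w5}): φ is false.
  w6 (successors {w0, w1, w4, w6}): φ is false.
Detail at w0 (counterexample):
  At w0: <>~s | []s is true, so ~(<>~s | []s) is false.
    At w0: <>~s is true, []s is false, so <>~s | []s is true.
      At w0: <>~s requires ~s at some successor in {w0, w1, w3, w5}.
        ~s holds at w3, so <>~s is true at w0.
      At w0: []s requires s at every successor {w0, w1, w3, w5}.
        s fails at w3, so []s is false at w0.

No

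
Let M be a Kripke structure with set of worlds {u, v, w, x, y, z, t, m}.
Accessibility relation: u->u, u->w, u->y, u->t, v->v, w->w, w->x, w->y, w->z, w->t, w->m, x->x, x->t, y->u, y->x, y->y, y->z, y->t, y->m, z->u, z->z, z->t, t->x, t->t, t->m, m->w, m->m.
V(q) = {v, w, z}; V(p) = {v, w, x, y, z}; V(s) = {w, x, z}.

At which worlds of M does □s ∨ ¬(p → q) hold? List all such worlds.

Let φ = □s ∨ ¬(p → q). Evaluate φ at each world:
  u (successors {u, w, y, t}): φ is false.
  v (successors {v}): φ is false.
  w (successors {w, x, y, z, t, m}): φ is false.
  x (successors {x, t}): φ is true.
  y (successors {u, x, y, z, t, m}): φ is true.
  z (successors {u, z, t}): φ is false.
  t (successors {x, t, m}): φ is false.
  m (successors {w, m}): φ is false.
For instance, at y:
  At y: □s is false, ¬(p → q) is true, so □s ∨ ¬(p → q) is true.
    At y: □s requires s at every successor {u, x, y, z, t, m}.
      s fails at u, so □s is false at y.
Satisfying worlds: {x, y}

x, y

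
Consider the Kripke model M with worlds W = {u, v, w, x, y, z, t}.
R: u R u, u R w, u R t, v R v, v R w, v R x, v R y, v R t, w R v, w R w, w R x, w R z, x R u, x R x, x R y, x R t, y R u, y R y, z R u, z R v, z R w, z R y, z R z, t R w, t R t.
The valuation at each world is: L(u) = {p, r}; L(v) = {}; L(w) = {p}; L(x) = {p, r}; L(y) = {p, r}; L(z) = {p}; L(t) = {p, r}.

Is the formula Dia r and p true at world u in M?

Yes

Recall that Dia ψ holds at a world iff ψ holds at some accessible world.
At u: Dia r is true, p is true, so Dia r and p is true.
  At u: Dia r requires r at some successor in {u, w, t}.
    r holds at u, so Dia r is true at u.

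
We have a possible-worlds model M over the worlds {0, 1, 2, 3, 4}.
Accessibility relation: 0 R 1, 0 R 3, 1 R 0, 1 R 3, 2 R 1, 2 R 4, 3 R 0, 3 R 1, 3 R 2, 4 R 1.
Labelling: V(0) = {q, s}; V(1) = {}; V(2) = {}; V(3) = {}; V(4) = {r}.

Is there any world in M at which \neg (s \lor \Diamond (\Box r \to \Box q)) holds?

No

Recall that \Box ψ holds at a world iff ψ holds at every accessible world, and \Diamond ψ holds iff ψ holds at some accessible world.
Let φ = \neg (s \lor \Diamond (\Box r \to \Box q)). Evaluate φ at each world:
  0 (successors {1, 3}): φ is false.
  1 (successors {0, 3}): φ is false.
  2 (successors {1, 4}): φ is false.
  3 (successors {0, 1, 2}): φ is false.
  4 (successors {1}): φ is false.
For instance, at 0:
  At 0: s \lor \Diamond (\Box r \to \Box q) is true, so \neg (s \lor \Diamond (\Box r \to \Box q)) is false.
    At 0: s is true, \Diamond (\Box r \to \Box q) is true, so s \lor \Diamond (\Box r \to \Box q) is true.
      At 0: \Diamond (\Box r \to \Box q) requires \Box r \to \Box q at some successor in {1, 3}.
        \Box r \to \Box q holds at 1, so \Diamond (\Box r \to \Box q) is true at 0.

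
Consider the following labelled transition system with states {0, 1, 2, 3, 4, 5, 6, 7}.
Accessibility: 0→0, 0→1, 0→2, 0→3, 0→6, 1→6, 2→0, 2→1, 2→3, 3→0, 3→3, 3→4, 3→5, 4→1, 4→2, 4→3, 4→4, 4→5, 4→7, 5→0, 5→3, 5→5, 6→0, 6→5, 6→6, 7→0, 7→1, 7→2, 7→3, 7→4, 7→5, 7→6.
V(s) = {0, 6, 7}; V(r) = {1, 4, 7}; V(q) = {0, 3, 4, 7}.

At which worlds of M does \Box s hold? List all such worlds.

1

Recall that \Box ψ holds at a world iff ψ holds at every accessible world, and \Diamond ψ holds iff ψ holds at some accessible world.
Let φ = \Box s. Evaluate φ at each world:
  0 (successors {0, 1, 2, 3, 6}): φ is false.
  1 (successors {6}): φ is true.
  2 (successors {0, 1, 3}): φ is false.
  3 (successors {0, 3, 4, 5}): φ is false.
  4 (successors {1, 2, 3, 4, 5, 7}): φ is false.
  5 (successors {0, 3, 5}): φ is false.
  6 (successors {0, 5, 6}): φ is false.
  7 (successors {0, 1, 2, 3, 4, 5, 6}): φ is false.
For instance, at 5:
  At 5: \Box s requires s at every successor {0, 3, 5}.
    s fails at 3, so \Box s is false at 5.
Satisfying worlds: {1}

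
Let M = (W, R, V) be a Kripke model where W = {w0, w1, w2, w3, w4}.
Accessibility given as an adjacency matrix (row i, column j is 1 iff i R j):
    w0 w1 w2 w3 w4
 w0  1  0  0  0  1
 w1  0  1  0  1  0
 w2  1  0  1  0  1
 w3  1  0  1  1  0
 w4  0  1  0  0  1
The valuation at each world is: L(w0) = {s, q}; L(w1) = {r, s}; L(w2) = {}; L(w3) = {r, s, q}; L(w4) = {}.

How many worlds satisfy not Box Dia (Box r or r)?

Recall that Box ψ holds at a world iff ψ holds at every accessible world, and Dia ψ holds iff ψ holds at some accessible world.
Let φ = not Box Dia (Box r or r). Evaluate φ at each world:
  w0 (successors {w0, w4}): φ is true.
  w1 (successors {w1, w3}): φ is false.
  w2 (successors {w0, w2, w4}): φ is true.
  w3 (successors {w0, w2, w3}): φ is true.
  w4 (successors {w1, w4}): φ is false.
For instance, at w2:
  At w2: Box Dia (Box r or r) is false, so not Box Dia (Box r or r) is true.
    At w2: Box Dia (Box r or r) requires Dia (Box r or r) at every successor {w0, w2, w4}.
      Dia (Box r or r) fails at w0, so Box Dia (Box r or r) is false at w2.
Satisfying worlds: {w0, w2, w3}

3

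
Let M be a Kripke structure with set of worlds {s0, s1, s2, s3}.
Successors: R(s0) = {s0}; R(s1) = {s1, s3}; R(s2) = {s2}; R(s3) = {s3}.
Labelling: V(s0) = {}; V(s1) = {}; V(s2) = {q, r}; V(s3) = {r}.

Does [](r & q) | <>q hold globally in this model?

Let φ = [](r & q) | <>q. Evaluate φ at each world:
  s0 (successors {s0}): φ is false.
  s1 (successors {s1, s3}): φ is false.
  s2 (successors {s2}): φ is true.
  s3 (successors {s3}): φ is false.
Detail at s0 (counterexample):
  At s0: [](r & q) is false, <>q is false, so [](r & q) | <>q is false.
    At s0: [](r & q) requires r & q at every successor {s0}.
      r & q fails at s0, so [](r & q) is false at s0.
    At s0: <>q requires q at some successor in {s0}.
      At s0: q is false.
    So <>q is false at s0.

No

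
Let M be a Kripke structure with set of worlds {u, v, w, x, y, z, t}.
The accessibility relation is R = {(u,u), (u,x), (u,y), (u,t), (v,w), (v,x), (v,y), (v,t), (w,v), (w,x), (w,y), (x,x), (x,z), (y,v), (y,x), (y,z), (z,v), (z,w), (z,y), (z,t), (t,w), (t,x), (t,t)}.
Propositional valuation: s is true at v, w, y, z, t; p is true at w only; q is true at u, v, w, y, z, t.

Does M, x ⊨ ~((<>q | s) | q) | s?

No

At x: ~((<>q | s) | q) is false, s is false, so ~((<>q | s) | q) | s is false.
  At x: (<>q | s) | q is true, so ~((<>q | s) | q) is false.
    At x: <>q | s is true, q is false, so (<>q | s) | q is true.
      At x: <>q is true, s is false, so <>q | s is true.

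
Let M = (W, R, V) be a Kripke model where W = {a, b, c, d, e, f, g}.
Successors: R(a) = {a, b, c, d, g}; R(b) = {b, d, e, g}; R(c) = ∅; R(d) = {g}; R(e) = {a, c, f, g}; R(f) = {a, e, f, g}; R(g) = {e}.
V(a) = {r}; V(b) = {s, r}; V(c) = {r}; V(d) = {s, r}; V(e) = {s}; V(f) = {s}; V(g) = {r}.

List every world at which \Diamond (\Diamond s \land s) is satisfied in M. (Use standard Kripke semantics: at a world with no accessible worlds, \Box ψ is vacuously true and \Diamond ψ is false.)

a, b, e, f, g

Recall that \Diamond ψ holds at a world iff ψ holds at some accessible world.
Let φ = \Diamond (\Diamond s \land s). Evaluate φ at each world:
  a (successors {a, b, c, d, g}): φ is true.
  b (successors {b, d, e, g}): φ is true.
  c (successors ∅): φ is false.
  d (successors {g}): φ is false.
  e (successors {a, c, f, g}): φ is true.
  f (successors {a, e, f, g}): φ is true.
  g (successors {e}): φ is true.
For instance, at f:
  At f: \Diamond (\Diamond s \land s) requires \Diamond s \land s at some successor in {a, e, f, g}.
    \Diamond s \land s holds at e, so \Diamond (\Diamond s \land s) is true at f.
      At e: \Diamond s is true, s is true, so \Diamond s \land s is true.
Satisfying worlds: {a, b, e, f, g}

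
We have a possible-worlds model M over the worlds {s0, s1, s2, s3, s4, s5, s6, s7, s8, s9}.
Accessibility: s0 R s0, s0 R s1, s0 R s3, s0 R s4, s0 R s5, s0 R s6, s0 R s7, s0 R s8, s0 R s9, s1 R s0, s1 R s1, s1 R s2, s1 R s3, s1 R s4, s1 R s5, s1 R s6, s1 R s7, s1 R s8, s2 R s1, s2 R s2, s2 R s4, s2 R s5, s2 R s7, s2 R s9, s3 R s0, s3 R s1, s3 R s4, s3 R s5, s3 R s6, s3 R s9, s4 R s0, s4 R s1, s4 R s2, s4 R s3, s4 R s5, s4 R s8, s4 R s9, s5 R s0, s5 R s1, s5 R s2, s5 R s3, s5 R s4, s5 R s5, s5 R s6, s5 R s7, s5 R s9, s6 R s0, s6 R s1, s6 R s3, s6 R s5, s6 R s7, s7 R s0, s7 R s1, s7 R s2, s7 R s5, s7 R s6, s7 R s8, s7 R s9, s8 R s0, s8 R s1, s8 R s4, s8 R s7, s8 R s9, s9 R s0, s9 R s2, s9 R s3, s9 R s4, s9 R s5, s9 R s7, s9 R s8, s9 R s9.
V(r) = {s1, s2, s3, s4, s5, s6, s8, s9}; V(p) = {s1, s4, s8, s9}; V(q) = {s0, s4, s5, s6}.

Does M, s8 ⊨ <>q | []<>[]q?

Yes

At s8: <>q is true, []<>[]q is false, so <>q | []<>[]q is true.
  At s8: <>q requires q at some successor in {s0, s1, s4, s7, s9}.
    q holds at s0, so <>q is true at s8.
  At s8: []<>[]q requires <>[]q at every successor {s0, s1, s4, s7, s9}.
    <>[]q fails at s0, so []<>[]q is false at s8.
      At s0: <>[]q requires []q at some successor in {s0, s1, s3, s4, s5, s6, s7, s8, s9}.
        At s0: []q is false.
        At s1: []q is false.
        At s3: []q is false.
        At s4: []q is false.
        At s5: []q is false.
        At s6: []q is false.
        At s7: []q is false.
        At s8: []q is false.
        At s9: []q is false.
      So <>[]q is false at s0.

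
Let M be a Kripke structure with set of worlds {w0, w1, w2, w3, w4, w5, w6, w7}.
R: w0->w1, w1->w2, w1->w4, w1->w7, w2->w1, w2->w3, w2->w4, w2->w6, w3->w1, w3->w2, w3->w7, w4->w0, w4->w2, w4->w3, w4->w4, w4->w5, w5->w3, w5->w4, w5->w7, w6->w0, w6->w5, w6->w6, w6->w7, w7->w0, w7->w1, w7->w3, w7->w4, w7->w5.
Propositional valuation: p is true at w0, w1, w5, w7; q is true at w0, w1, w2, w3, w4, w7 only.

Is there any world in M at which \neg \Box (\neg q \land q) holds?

Recall that \Box ψ holds at a world iff ψ holds at every accessible world, and \Diamond ψ holds iff ψ holds at some accessible world.
Let φ = \neg \Box (\neg q \land q). Evaluate φ at each world:
  w0 (successors {w1}): φ is true.
  w1 (successors {w2, w4, w7}): φ is true.
  w2 (successors {w1, w3, w4, w6}): φ is true.
  w3 (successors {w1, w2, w7}): φ is true.
  w4 (successors {w0, w2, w3, w4, w5}): φ is true.
  w5 (successors {w3, w4, w7}): φ is true.
  w6 (successors {w0, w5, w6, w7}): φ is true.
  w7 (successors {w0, w1, w3, w4, w5}): φ is true.
Detail at w0 (witness):
  At w0: \Box (\neg q \land q) is false, so \neg \Box (\neg q \land q) is true.
    At w0: \Box (\neg q \land q) requires \neg q \land q at every successor {w1}.
      \neg q \land q fails at w1, so \Box (\neg q \land q) is false at w0.

Yes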